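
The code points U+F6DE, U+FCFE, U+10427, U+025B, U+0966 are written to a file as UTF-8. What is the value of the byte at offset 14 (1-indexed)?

0xA5

1-indexed offset 14 is 0-indexed offset 13.
U+F6DE → 3-byte form EF 9B 9E at offsets 0–2.
U+FCFE → 3-byte form EF B3 BE at offsets 3–5.
U+10427 → 4-byte form F0 90 90 A7 at offsets 6–9.
U+025B → 2-byte form C9 9B at offsets 10–11.
U+0966 → 3-byte form E0 A5 A6 at offsets 12–14.
Offset 13 falls in char 5's range; it's byte 2 of E0 A5 A6 = 0xA5.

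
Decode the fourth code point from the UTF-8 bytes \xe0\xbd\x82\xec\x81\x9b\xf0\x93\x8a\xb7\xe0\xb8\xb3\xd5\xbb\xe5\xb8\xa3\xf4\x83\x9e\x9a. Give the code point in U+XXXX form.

U+0E33

Offset 0: leading byte 0xE0 = 11100000 → 3-byte char #1 = E0 BD 82.
Offset 3: leading byte 0xEC = 11101100 → 3-byte char #2 = EC 81 9B.
Offset 6: leading byte 0xF0 = 11110000 → 4-byte char #3 = F0 93 8A B7.
Offset 10: leading byte 0xE0 = 11100000 → 3-byte char #4 = E0 B8 B3.
Leading byte 0xE0 = 11100000 matches 1110xxxx → 3-byte sequence.
Byte 1: 0xE0 = 11100000, payload 0000 (4 bits).
Byte 2: 0xB8 = 10111000 (10xxxxxx ✓), payload 111000.
Byte 3: 0xB3 = 10110011 (10xxxxxx ✓), payload 110011.
Concatenate: 0000111000110011 = 0xE33 (16 bits → U+0E33).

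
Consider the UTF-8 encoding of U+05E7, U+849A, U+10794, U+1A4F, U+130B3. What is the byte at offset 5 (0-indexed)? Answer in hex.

U+05E7 → 2-byte form D7 A7 at offsets 0–1.
U+849A → 3-byte form E8 92 9A at offsets 2–4.
U+10794 → 4-byte form F0 90 9E 94 at offsets 5–8.
Offset 5 falls in char 3's range; it's byte 1 of F0 90 9E 94 = 0xF0.

0xF0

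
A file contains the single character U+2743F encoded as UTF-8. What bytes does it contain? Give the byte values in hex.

F0 A7 90 BF

U+2743F = 0x2743F = 160831 decimal. In range U+10000–U+10FFFF → 4-byte form: 11110xxx 10xxxxxx 10xxxxxx 10xxxxxx.
Binary (21 bits): 000100111010000111111.
Split 3+6+6+6: 000 | 100111 | 010000 | 111111.
Byte 1: 11110000 = 0xF0.
Byte 2: 10100111 = 0xA7.
Byte 3: 10010000 = 0x90.
Byte 4: 10111111 = 0xBF.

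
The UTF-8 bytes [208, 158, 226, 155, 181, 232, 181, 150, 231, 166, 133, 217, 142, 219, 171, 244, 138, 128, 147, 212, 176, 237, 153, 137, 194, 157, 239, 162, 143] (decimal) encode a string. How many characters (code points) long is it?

Byte at offset 0: 0xD0 = 11010000 → 2-byte char (#1). Advance 2.
Byte at offset 2: 0xE2 = 11100010 → 3-byte char (#2). Advance 3.
Byte at offset 5: 0xE8 = 11101000 → 3-byte char (#3). Advance 3.
Byte at offset 8: 0xE7 = 11100111 → 3-byte char (#4). Advance 3.
Byte at offset 11: 0xD9 = 11011001 → 2-byte char (#5). Advance 2.
Byte at offset 13: 0xDB = 11011011 → 2-byte char (#6). Advance 2.
Byte at offset 15: 0xF4 = 11110100 → 4-byte char (#7). Advance 4.
Byte at offset 19: 0xD4 = 11010100 → 2-byte char (#8). Advance 2.
Byte at offset 21: 0xED = 11101101 → 3-byte char (#9). Advance 3.
Byte at offset 24: 0xC2 = 11000010 → 2-byte char (#10). Advance 2.
Byte at offset 26: 0xEF = 11101111 → 3-byte char (#11). Advance 3.
Reached end at offset 29 after 11 code points.

11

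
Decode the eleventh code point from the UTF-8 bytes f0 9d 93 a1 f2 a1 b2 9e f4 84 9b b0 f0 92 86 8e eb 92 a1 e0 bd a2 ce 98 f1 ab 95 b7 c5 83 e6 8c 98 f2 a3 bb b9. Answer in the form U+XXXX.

U+A3EF9

Offset 0: leading byte 0xF0 = 11110000 → 4-byte char #1 = F0 9D 93 A1.
Offset 4: leading byte 0xF2 = 11110010 → 4-byte char #2 = F2 A1 B2 9E.
Offset 8: leading byte 0xF4 = 11110100 → 4-byte char #3 = F4 84 9B B0.
Offset 12: leading byte 0xF0 = 11110000 → 4-byte char #4 = F0 92 86 8E.
Offset 16: leading byte 0xEB = 11101011 → 3-byte char #5 = EB 92 A1.
Offset 19: leading byte 0xE0 = 11100000 → 3-byte char #6 = E0 BD A2.
Offset 22: leading byte 0xCE = 11001110 → 2-byte char #7 = CE 98.
Offset 24: leading byte 0xF1 = 11110001 → 4-byte char #8 = F1 AB 95 B7.
Offset 28: leading byte 0xC5 = 11000101 → 2-byte char #9 = C5 83.
Offset 30: leading byte 0xE6 = 11100110 → 3-byte char #10 = E6 8C 98.
Offset 33: leading byte 0xF2 = 11110010 → 4-byte char #11 = F2 A3 BB B9.
Leading byte 0xF2 = 11110010 matches 11110xxx → 4-byte sequence.
Byte 1: 0xF2 = 11110010, payload 010 (3 bits).
Byte 2: 0xA3 = 10100011 (10xxxxxx ✓), payload 100011.
Byte 3: 0xBB = 10111011 (10xxxxxx ✓), payload 111011.
Byte 4: 0xB9 = 10111001 (10xxxxxx ✓), payload 111001.
Concatenate: 010100011111011111001 = 0xA3EF9 (21 bits → U+A3EF9).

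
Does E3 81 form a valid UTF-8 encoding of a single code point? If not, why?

invalid (sequence truncated)

Leading byte 0xE3 = 11100011 → 3-byte form, but only 2 bytes are present.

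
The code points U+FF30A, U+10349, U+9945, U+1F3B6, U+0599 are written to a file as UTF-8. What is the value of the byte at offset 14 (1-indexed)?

1-indexed offset 14 is 0-indexed offset 13.
U+FF30A → 4-byte form F3 BF 8C 8A at offsets 0–3.
U+10349 → 4-byte form F0 90 8D 89 at offsets 4–7.
U+9945 → 3-byte form E9 A5 85 at offsets 8–10.
U+1F3B6 → 4-byte form F0 9F 8E B6 at offsets 11–14.
Offset 13 falls in char 4's range; it's byte 3 of F0 9F 8E B6 = 0x8E.

0x8E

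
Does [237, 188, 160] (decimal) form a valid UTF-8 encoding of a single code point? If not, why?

invalid (encodes a surrogate (U+D800–U+DFFF))

Structurally a 3-byte sequence; payload = 0xDF20.
But 0xDF20 is in U+D800–U+DFFF, the surrogate range. Surrogates are not Unicode scalar values and are forbidden in UTF-8.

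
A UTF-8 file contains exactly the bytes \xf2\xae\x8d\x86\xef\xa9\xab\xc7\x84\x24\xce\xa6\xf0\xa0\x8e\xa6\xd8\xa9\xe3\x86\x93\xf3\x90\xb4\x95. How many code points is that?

9

Byte at offset 0: 0xF2 = 11110010 → 4-byte char (#1). Advance 4.
Byte at offset 4: 0xEF = 11101111 → 3-byte char (#2). Advance 3.
Byte at offset 7: 0xC7 = 11000111 → 2-byte char (#3). Advance 2.
Byte at offset 9: 0x24 = 00100100 → 1-byte char (#4). Advance 1.
Byte at offset 10: 0xCE = 11001110 → 2-byte char (#5). Advance 2.
Byte at offset 12: 0xF0 = 11110000 → 4-byte char (#6). Advance 4.
Byte at offset 16: 0xD8 = 11011000 → 2-byte char (#7). Advance 2.
Byte at offset 18: 0xE3 = 11100011 → 3-byte char (#8). Advance 3.
Byte at offset 21: 0xF3 = 11110011 → 4-byte char (#9). Advance 4.
Reached end at offset 25 after 9 code points.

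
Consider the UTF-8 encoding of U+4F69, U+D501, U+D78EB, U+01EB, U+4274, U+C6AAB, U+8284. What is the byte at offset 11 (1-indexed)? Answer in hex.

0xC7

1-indexed offset 11 is 0-indexed offset 10.
U+4F69 → 3-byte form E4 BD A9 at offsets 0–2.
U+D501 → 3-byte form ED 94 81 at offsets 3–5.
U+D78EB → 4-byte form F3 97 A3 AB at offsets 6–9.
U+01EB → 2-byte form C7 AB at offsets 10–11.
Offset 10 falls in char 4's range; it's byte 1 of C7 AB = 0xC7.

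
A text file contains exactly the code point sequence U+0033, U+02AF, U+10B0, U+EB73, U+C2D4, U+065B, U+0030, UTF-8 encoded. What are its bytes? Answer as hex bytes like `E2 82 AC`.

U+0033: 1-byte form → 33.
U+02AF: 2-byte form → CA AF.
U+10B0: 3-byte form → E1 82 B0.
U+EB73: 3-byte form → EE AD B3.
U+C2D4: 3-byte form → EC 8B 94.
U+065B: 2-byte form → D9 9B.
U+0030: 1-byte form → 30.
Concatenated (15 bytes): 33 CA AF E1 82 B0 EE AD B3 EC 8B 94 D9 9B 30.

33 CA AF E1 82 B0 EE AD B3 EC 8B 94 D9 9B 30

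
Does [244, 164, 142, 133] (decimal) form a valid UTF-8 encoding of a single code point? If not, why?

Leading byte 0xF4 = 11110100 → 4-byte form.
Payload = 0x124385, which exceeds U+10FFFF, the maximum Unicode code point. (Leading bytes F5–FF, or F4 followed by ≥ 0x90, are invalid.)

invalid (encodes a value above U+10FFFF)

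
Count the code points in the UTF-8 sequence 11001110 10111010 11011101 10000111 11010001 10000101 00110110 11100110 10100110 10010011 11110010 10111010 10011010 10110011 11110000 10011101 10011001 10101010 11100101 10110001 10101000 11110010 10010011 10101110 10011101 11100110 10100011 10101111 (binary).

10

Byte at offset 0: 0xCE = 11001110 → 2-byte char (#1). Advance 2.
Byte at offset 2: 0xDD = 11011101 → 2-byte char (#2). Advance 2.
Byte at offset 4: 0xD1 = 11010001 → 2-byte char (#3). Advance 2.
Byte at offset 6: 0x36 = 00110110 → 1-byte char (#4). Advance 1.
Byte at offset 7: 0xE6 = 11100110 → 3-byte char (#5). Advance 3.
Byte at offset 10: 0xF2 = 11110010 → 4-byte char (#6). Advance 4.
Byte at offset 14: 0xF0 = 11110000 → 4-byte char (#7). Advance 4.
Byte at offset 18: 0xE5 = 11100101 → 3-byte char (#8). Advance 3.
Byte at offset 21: 0xF2 = 11110010 → 4-byte char (#9). Advance 4.
Byte at offset 25: 0xE6 = 11100110 → 3-byte char (#10). Advance 3.
Reached end at offset 28 after 10 code points.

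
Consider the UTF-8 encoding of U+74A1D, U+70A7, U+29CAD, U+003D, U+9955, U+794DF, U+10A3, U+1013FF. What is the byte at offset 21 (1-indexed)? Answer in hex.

1-indexed offset 21 is 0-indexed offset 20.
U+74A1D → 4-byte form F1 B4 A8 9D at offsets 0–3.
U+70A7 → 3-byte form E7 82 A7 at offsets 4–6.
U+29CAD → 4-byte form F0 A9 B2 AD at offsets 7–10.
U+003D → 1-byte form 3D at offsets 11–11.
U+9955 → 3-byte form E9 A5 95 at offsets 12–14.
U+794DF → 4-byte form F1 B9 93 9F at offsets 15–18.
U+10A3 → 3-byte form E1 82 A3 at offsets 19–21.
Offset 20 falls in char 7's range; it's byte 2 of E1 82 A3 = 0x82.

0x82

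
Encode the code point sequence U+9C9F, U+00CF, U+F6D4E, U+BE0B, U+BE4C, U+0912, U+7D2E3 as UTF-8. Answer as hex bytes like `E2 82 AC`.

E9 B2 9F C3 8F F3 B6 B5 8E EB B8 8B EB B9 8C E0 A4 92 F1 BD 8B A3

U+9C9F: 3-byte form → E9 B2 9F.
U+00CF: 2-byte form → C3 8F.
U+F6D4E: 4-byte form → F3 B6 B5 8E.
U+BE0B: 3-byte form → EB B8 8B.
U+BE4C: 3-byte form → EB B9 8C.
U+0912: 3-byte form → E0 A4 92.
U+7D2E3: 4-byte form → F1 BD 8B A3.
Concatenated (22 bytes): E9 B2 9F C3 8F F3 B6 B5 8E EB B8 8B EB B9 8C E0 A4 92 F1 BD 8B A3.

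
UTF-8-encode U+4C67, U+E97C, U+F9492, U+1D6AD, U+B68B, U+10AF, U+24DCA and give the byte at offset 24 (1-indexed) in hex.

1-indexed offset 24 is 0-indexed offset 23.
U+4C67 → 3-byte form E4 B1 A7 at offsets 0–2.
U+E97C → 3-byte form EE A5 BC at offsets 3–5.
U+F9492 → 4-byte form F3 B9 92 92 at offsets 6–9.
U+1D6AD → 4-byte form F0 9D 9A AD at offsets 10–13.
U+B68B → 3-byte form EB 9A 8B at offsets 14–16.
U+10AF → 3-byte form E1 82 AF at offsets 17–19.
U+24DCA → 4-byte form F0 A4 B7 8A at offsets 20–23.
Offset 23 falls in char 7's range; it's byte 4 of F0 A4 B7 8A = 0x8A.

0x8A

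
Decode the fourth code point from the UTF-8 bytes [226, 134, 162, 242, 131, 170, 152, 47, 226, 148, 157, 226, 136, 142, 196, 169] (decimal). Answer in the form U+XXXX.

Offset 0: leading byte 0xE2 = 11100010 → 3-byte char #1 = E2 86 A2.
Offset 3: leading byte 0xF2 = 11110010 → 4-byte char #2 = F2 83 AA 98.
Offset 7: leading byte 0x2F = 00101111 → 1-byte char #3 = 2F.
Offset 8: leading byte 0xE2 = 11100010 → 3-byte char #4 = E2 94 9D.
Leading byte 0xE2 = 11100010 matches 1110xxxx → 3-byte sequence.
Byte 1: 0xE2 = 11100010, payload 0010 (4 bits).
Byte 2: 0x94 = 10010100 (10xxxxxx ✓), payload 010100.
Byte 3: 0x9D = 10011101 (10xxxxxx ✓), payload 011101.
Concatenate: 0010010100011101 = 0x251D (16 bits → U+251D).

U+251D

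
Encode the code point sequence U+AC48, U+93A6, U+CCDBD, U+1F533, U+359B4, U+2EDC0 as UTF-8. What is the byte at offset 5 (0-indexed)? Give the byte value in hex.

0xA6

U+AC48 → 3-byte form EA B1 88 at offsets 0–2.
U+93A6 → 3-byte form E9 8E A6 at offsets 3–5.
Offset 5 falls in char 2's range; it's byte 3 of E9 8E A6 = 0xA6.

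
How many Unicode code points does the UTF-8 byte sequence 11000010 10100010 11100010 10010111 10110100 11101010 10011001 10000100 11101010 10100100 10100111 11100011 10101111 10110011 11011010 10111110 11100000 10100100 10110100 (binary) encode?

7

Byte at offset 0: 0xC2 = 11000010 → 2-byte char (#1). Advance 2.
Byte at offset 2: 0xE2 = 11100010 → 3-byte char (#2). Advance 3.
Byte at offset 5: 0xEA = 11101010 → 3-byte char (#3). Advance 3.
Byte at offset 8: 0xEA = 11101010 → 3-byte char (#4). Advance 3.
Byte at offset 11: 0xE3 = 11100011 → 3-byte char (#5). Advance 3.
Byte at offset 14: 0xDA = 11011010 → 2-byte char (#6). Advance 2.
Byte at offset 16: 0xE0 = 11100000 → 3-byte char (#7). Advance 3.
Reached end at offset 19 after 7 code points.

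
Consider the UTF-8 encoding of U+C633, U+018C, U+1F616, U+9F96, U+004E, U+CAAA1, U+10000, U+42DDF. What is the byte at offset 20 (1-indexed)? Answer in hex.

0x80

1-indexed offset 20 is 0-indexed offset 19.
U+C633 → 3-byte form EC 98 B3 at offsets 0–2.
U+018C → 2-byte form C6 8C at offsets 3–4.
U+1F616 → 4-byte form F0 9F 98 96 at offsets 5–8.
U+9F96 → 3-byte form E9 BE 96 at offsets 9–11.
U+004E → 1-byte form 4E at offsets 12–12.
U+CAAA1 → 4-byte form F3 8A AA A1 at offsets 13–16.
U+10000 → 4-byte form F0 90 80 80 at offsets 17–20.
Offset 19 falls in char 7's range; it's byte 3 of F0 90 80 80 = 0x80.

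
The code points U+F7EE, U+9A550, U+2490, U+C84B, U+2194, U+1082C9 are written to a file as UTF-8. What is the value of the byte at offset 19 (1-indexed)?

0x8B

1-indexed offset 19 is 0-indexed offset 18.
U+F7EE → 3-byte form EF 9F AE at offsets 0–2.
U+9A550 → 4-byte form F2 9A 95 90 at offsets 3–6.
U+2490 → 3-byte form E2 92 90 at offsets 7–9.
U+C84B → 3-byte form EC A1 8B at offsets 10–12.
U+2194 → 3-byte form E2 86 94 at offsets 13–15.
U+1082C9 → 4-byte form F4 88 8B 89 at offsets 16–19.
Offset 18 falls in char 6's range; it's byte 3 of F4 88 8B 89 = 0x8B.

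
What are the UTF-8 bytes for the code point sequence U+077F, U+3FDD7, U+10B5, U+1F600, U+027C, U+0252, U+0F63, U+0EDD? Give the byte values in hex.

DD BF F0 BF B7 97 E1 82 B5 F0 9F 98 80 C9 BC C9 92 E0 BD A3 E0 BB 9D

U+077F: 2-byte form → DD BF.
U+3FDD7: 4-byte form → F0 BF B7 97.
U+10B5: 3-byte form → E1 82 B5.
U+1F600: 4-byte form → F0 9F 98 80.
U+027C: 2-byte form → C9 BC.
U+0252: 2-byte form → C9 92.
U+0F63: 3-byte form → E0 BD A3.
U+0EDD: 3-byte form → E0 BB 9D.
Concatenated (23 bytes): DD BF F0 BF B7 97 E1 82 B5 F0 9F 98 80 C9 BC C9 92 E0 BD A3 E0 BB 9D.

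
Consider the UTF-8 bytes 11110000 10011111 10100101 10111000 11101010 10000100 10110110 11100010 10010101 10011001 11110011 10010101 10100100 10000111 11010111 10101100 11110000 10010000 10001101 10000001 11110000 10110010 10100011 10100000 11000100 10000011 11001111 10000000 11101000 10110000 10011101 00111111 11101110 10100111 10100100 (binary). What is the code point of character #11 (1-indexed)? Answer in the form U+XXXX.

Offset 0: leading byte 0xF0 = 11110000 → 4-byte char #1 = F0 9F A5 B8.
Offset 4: leading byte 0xEA = 11101010 → 3-byte char #2 = EA 84 B6.
Offset 7: leading byte 0xE2 = 11100010 → 3-byte char #3 = E2 95 99.
Offset 10: leading byte 0xF3 = 11110011 → 4-byte char #4 = F3 95 A4 87.
Offset 14: leading byte 0xD7 = 11010111 → 2-byte char #5 = D7 AC.
Offset 16: leading byte 0xF0 = 11110000 → 4-byte char #6 = F0 90 8D 81.
Offset 20: leading byte 0xF0 = 11110000 → 4-byte char #7 = F0 B2 A3 A0.
Offset 24: leading byte 0xC4 = 11000100 → 2-byte char #8 = C4 83.
Offset 26: leading byte 0xCF = 11001111 → 2-byte char #9 = CF 80.
Offset 28: leading byte 0xE8 = 11101000 → 3-byte char #10 = E8 B0 9D.
Offset 31: leading byte 0x3F = 00111111 → 1-byte char #11 = 3F.
Leading byte 0x3F = 00111111 matches 0xxxxxxx → 1-byte sequence.
Byte 1: 0x3F = 00111111, payload 0111111 (7 bits).
Concatenate: 0111111 = 0x3F (7 bits → U+003F).

U+003F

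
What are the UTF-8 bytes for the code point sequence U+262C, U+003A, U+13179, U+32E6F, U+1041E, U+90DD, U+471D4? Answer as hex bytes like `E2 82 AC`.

E2 98 AC 3A F0 93 85 B9 F0 B2 B9 AF F0 90 90 9E E9 83 9D F1 87 87 94

U+262C: 3-byte form → E2 98 AC.
U+003A: 1-byte form → 3A.
U+13179: 4-byte form → F0 93 85 B9.
U+32E6F: 4-byte form → F0 B2 B9 AF.
U+1041E: 4-byte form → F0 90 90 9E.
U+90DD: 3-byte form → E9 83 9D.
U+471D4: 4-byte form → F1 87 87 94.
Concatenated (23 bytes): E2 98 AC 3A F0 93 85 B9 F0 B2 B9 AF F0 90 90 9E E9 83 9D F1 87 87 94.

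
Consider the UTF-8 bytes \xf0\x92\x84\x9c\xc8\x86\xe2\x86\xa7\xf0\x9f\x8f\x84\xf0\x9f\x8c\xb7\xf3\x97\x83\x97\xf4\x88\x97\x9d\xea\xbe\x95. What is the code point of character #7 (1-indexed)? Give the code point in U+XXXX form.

Offset 0: leading byte 0xF0 = 11110000 → 4-byte char #1 = F0 92 84 9C.
Offset 4: leading byte 0xC8 = 11001000 → 2-byte char #2 = C8 86.
Offset 6: leading byte 0xE2 = 11100010 → 3-byte char #3 = E2 86 A7.
Offset 9: leading byte 0xF0 = 11110000 → 4-byte char #4 = F0 9F 8F 84.
Offset 13: leading byte 0xF0 = 11110000 → 4-byte char #5 = F0 9F 8C B7.
Offset 17: leading byte 0xF3 = 11110011 → 4-byte char #6 = F3 97 83 97.
Offset 21: leading byte 0xF4 = 11110100 → 4-byte char #7 = F4 88 97 9D.
Leading byte 0xF4 = 11110100 matches 11110xxx → 4-byte sequence.
Byte 1: 0xF4 = 11110100, payload 100 (3 bits).
Byte 2: 0x88 = 10001000 (10xxxxxx ✓), payload 001000.
Byte 3: 0x97 = 10010111 (10xxxxxx ✓), payload 010111.
Byte 4: 0x9D = 10011101 (10xxxxxx ✓), payload 011101.
Concatenate: 100001000010111011101 = 0x1085DD (21 bits → U+1085DD).

U+1085DD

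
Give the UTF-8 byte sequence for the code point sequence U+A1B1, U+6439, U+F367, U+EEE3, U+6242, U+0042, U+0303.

U+A1B1: 3-byte form → EA 86 B1.
U+6439: 3-byte form → E6 90 B9.
U+F367: 3-byte form → EF 8D A7.
U+EEE3: 3-byte form → EE BB A3.
U+6242: 3-byte form → E6 89 82.
U+0042: 1-byte form → 42.
U+0303: 2-byte form → CC 83.
Concatenated (18 bytes): EA 86 B1 E6 90 B9 EF 8D A7 EE BB A3 E6 89 82 42 CC 83.

EA 86 B1 E6 90 B9 EF 8D A7 EE BB A3 E6 89 82 42 CC 83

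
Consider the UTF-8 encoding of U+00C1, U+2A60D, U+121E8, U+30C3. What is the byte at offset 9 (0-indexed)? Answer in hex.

U+00C1 → 2-byte form C3 81 at offsets 0–1.
U+2A60D → 4-byte form F0 AA 98 8D at offsets 2–5.
U+121E8 → 4-byte form F0 92 87 A8 at offsets 6–9.
Offset 9 falls in char 3's range; it's byte 4 of F0 92 87 A8 = 0xA8.

0xA8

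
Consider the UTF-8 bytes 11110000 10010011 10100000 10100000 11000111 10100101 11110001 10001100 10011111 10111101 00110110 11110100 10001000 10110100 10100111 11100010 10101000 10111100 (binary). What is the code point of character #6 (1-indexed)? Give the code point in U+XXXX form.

U+2A3C

Offset 0: leading byte 0xF0 = 11110000 → 4-byte char #1 = F0 93 A0 A0.
Offset 4: leading byte 0xC7 = 11000111 → 2-byte char #2 = C7 A5.
Offset 6: leading byte 0xF1 = 11110001 → 4-byte char #3 = F1 8C 9F BD.
Offset 10: leading byte 0x36 = 00110110 → 1-byte char #4 = 36.
Offset 11: leading byte 0xF4 = 11110100 → 4-byte char #5 = F4 88 B4 A7.
Offset 15: leading byte 0xE2 = 11100010 → 3-byte char #6 = E2 A8 BC.
Leading byte 0xE2 = 11100010 matches 1110xxxx → 3-byte sequence.
Byte 1: 0xE2 = 11100010, payload 0010 (4 bits).
Byte 2: 0xA8 = 10101000 (10xxxxxx ✓), payload 101000.
Byte 3: 0xBC = 10111100 (10xxxxxx ✓), payload 111100.
Concatenate: 0010101000111100 = 0x2A3C (16 bits → U+2A3C).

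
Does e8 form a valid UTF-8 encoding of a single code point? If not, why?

invalid (sequence truncated)

Leading byte 0xE8 = 11101000 → 3-byte form, but only 1 byte is present.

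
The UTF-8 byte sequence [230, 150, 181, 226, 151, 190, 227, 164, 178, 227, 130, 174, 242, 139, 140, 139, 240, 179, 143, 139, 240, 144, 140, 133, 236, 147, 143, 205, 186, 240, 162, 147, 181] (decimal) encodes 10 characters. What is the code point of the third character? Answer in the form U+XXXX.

U+3932

Offset 0: leading byte 0xE6 = 11100110 → 3-byte char #1 = E6 96 B5.
Offset 3: leading byte 0xE2 = 11100010 → 3-byte char #2 = E2 97 BE.
Offset 6: leading byte 0xE3 = 11100011 → 3-byte char #3 = E3 A4 B2.
Leading byte 0xE3 = 11100011 matches 1110xxxx → 3-byte sequence.
Byte 1: 0xE3 = 11100011, payload 0011 (4 bits).
Byte 2: 0xA4 = 10100100 (10xxxxxx ✓), payload 100100.
Byte 3: 0xB2 = 10110010 (10xxxxxx ✓), payload 110010.
Concatenate: 0011100100110010 = 0x3932 (16 bits → U+3932).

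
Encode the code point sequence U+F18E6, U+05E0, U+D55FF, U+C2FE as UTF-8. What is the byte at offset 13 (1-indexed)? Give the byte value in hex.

0xBE

1-indexed offset 13 is 0-indexed offset 12.
U+F18E6 → 4-byte form F3 B1 A3 A6 at offsets 0–3.
U+05E0 → 2-byte form D7 A0 at offsets 4–5.
U+D55FF → 4-byte form F3 95 97 BF at offsets 6–9.
U+C2FE → 3-byte form EC 8B BE at offsets 10–12.
Offset 12 falls in char 4's range; it's byte 3 of EC 8B BE = 0xBE.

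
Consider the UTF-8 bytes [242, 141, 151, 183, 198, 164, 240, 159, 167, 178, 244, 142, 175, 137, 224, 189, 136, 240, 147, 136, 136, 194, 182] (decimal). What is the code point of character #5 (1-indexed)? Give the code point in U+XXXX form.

U+0F48

Offset 0: leading byte 0xF2 = 11110010 → 4-byte char #1 = F2 8D 97 B7.
Offset 4: leading byte 0xC6 = 11000110 → 2-byte char #2 = C6 A4.
Offset 6: leading byte 0xF0 = 11110000 → 4-byte char #3 = F0 9F A7 B2.
Offset 10: leading byte 0xF4 = 11110100 → 4-byte char #4 = F4 8E AF 89.
Offset 14: leading byte 0xE0 = 11100000 → 3-byte char #5 = E0 BD 88.
Leading byte 0xE0 = 11100000 matches 1110xxxx → 3-byte sequence.
Byte 1: 0xE0 = 11100000, payload 0000 (4 bits).
Byte 2: 0xBD = 10111101 (10xxxxxx ✓), payload 111101.
Byte 3: 0x88 = 10001000 (10xxxxxx ✓), payload 001000.
Concatenate: 0000111101001000 = 0xF48 (16 bits → U+0F48).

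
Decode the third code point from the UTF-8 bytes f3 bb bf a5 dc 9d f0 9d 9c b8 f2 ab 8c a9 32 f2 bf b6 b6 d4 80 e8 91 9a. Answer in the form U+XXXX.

U+1D738

Offset 0: leading byte 0xF3 = 11110011 → 4-byte char #1 = F3 BB BF A5.
Offset 4: leading byte 0xDC = 11011100 → 2-byte char #2 = DC 9D.
Offset 6: leading byte 0xF0 = 11110000 → 4-byte char #3 = F0 9D 9C B8.
Leading byte 0xF0 = 11110000 matches 11110xxx → 4-byte sequence.
Byte 1: 0xF0 = 11110000, payload 000 (3 bits).
Byte 2: 0x9D = 10011101 (10xxxxxx ✓), payload 011101.
Byte 3: 0x9C = 10011100 (10xxxxxx ✓), payload 011100.
Byte 4: 0xB8 = 10111000 (10xxxxxx ✓), payload 111000.
Concatenate: 000011101011100111000 = 0x1D738 (21 bits → U+1D738).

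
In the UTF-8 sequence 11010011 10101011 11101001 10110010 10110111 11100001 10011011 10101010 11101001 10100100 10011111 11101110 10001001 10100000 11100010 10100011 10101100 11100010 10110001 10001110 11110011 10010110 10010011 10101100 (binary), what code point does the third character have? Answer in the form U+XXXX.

Offset 0: leading byte 0xD3 = 11010011 → 2-byte char #1 = D3 AB.
Offset 2: leading byte 0xE9 = 11101001 → 3-byte char #2 = E9 B2 B7.
Offset 5: leading byte 0xE1 = 11100001 → 3-byte char #3 = E1 9B AA.
Leading byte 0xE1 = 11100001 matches 1110xxxx → 3-byte sequence.
Byte 1: 0xE1 = 11100001, payload 0001 (4 bits).
Byte 2: 0x9B = 10011011 (10xxxxxx ✓), payload 011011.
Byte 3: 0xAA = 10101010 (10xxxxxx ✓), payload 101010.
Concatenate: 0001011011101010 = 0x16EA (16 bits → U+16EA).

U+16EA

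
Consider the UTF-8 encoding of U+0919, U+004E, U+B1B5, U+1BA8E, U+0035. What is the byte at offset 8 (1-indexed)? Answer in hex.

1-indexed offset 8 is 0-indexed offset 7.
U+0919 → 3-byte form E0 A4 99 at offsets 0–2.
U+004E → 1-byte form 4E at offsets 3–3.
U+B1B5 → 3-byte form EB 86 B5 at offsets 4–6.
U+1BA8E → 4-byte form F0 9B AA 8E at offsets 7–10.
Offset 7 falls in char 4's range; it's byte 1 of F0 9B AA 8E = 0xF0.

0xF0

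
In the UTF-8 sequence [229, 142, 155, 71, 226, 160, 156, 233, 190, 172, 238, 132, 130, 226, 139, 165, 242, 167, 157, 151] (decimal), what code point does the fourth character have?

U+9FAC

Offset 0: leading byte 0xE5 = 11100101 → 3-byte char #1 = E5 8E 9B.
Offset 3: leading byte 0x47 = 01000111 → 1-byte char #2 = 47.
Offset 4: leading byte 0xE2 = 11100010 → 3-byte char #3 = E2 A0 9C.
Offset 7: leading byte 0xE9 = 11101001 → 3-byte char #4 = E9 BE AC.
Leading byte 0xE9 = 11101001 matches 1110xxxx → 3-byte sequence.
Byte 1: 0xE9 = 11101001, payload 1001 (4 bits).
Byte 2: 0xBE = 10111110 (10xxxxxx ✓), payload 111110.
Byte 3: 0xAC = 10101100 (10xxxxxx ✓), payload 101100.
Concatenate: 1001111110101100 = 0x9FAC (16 bits → U+9FAC).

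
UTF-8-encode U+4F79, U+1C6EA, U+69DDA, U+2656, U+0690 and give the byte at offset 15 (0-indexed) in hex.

U+4F79 → 3-byte form E4 BD B9 at offsets 0–2.
U+1C6EA → 4-byte form F0 9C 9B AA at offsets 3–6.
U+69DDA → 4-byte form F1 A9 B7 9A at offsets 7–10.
U+2656 → 3-byte form E2 99 96 at offsets 11–13.
U+0690 → 2-byte form DA 90 at offsets 14–15.
Offset 15 falls in char 5's range; it's byte 2 of DA 90 = 0x90.

0x90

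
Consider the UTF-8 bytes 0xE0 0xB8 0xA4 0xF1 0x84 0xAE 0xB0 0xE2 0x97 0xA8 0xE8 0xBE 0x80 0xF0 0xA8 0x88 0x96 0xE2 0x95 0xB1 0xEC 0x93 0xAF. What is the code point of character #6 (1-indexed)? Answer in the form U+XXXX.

U+2571

Offset 0: leading byte 0xE0 = 11100000 → 3-byte char #1 = E0 B8 A4.
Offset 3: leading byte 0xF1 = 11110001 → 4-byte char #2 = F1 84 AE B0.
Offset 7: leading byte 0xE2 = 11100010 → 3-byte char #3 = E2 97 A8.
Offset 10: leading byte 0xE8 = 11101000 → 3-byte char #4 = E8 BE 80.
Offset 13: leading byte 0xF0 = 11110000 → 4-byte char #5 = F0 A8 88 96.
Offset 17: leading byte 0xE2 = 11100010 → 3-byte char #6 = E2 95 B1.
Leading byte 0xE2 = 11100010 matches 1110xxxx → 3-byte sequence.
Byte 1: 0xE2 = 11100010, payload 0010 (4 bits).
Byte 2: 0x95 = 10010101 (10xxxxxx ✓), payload 010101.
Byte 3: 0xB1 = 10110001 (10xxxxxx ✓), payload 110001.
Concatenate: 0010010101110001 = 0x2571 (16 bits → U+2571).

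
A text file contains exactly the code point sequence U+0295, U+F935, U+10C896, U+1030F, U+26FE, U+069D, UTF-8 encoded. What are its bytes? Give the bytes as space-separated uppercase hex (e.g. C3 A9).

CA 95 EF A4 B5 F4 8C A2 96 F0 90 8C 8F E2 9B BE DA 9D

U+0295: 2-byte form → CA 95.
U+F935: 3-byte form → EF A4 B5.
U+10C896: 4-byte form → F4 8C A2 96.
U+1030F: 4-byte form → F0 90 8C 8F.
U+26FE: 3-byte form → E2 9B BE.
U+069D: 2-byte form → DA 9D.
Concatenated (18 bytes): CA 95 EF A4 B5 F4 8C A2 96 F0 90 8C 8F E2 9B BE DA 9D.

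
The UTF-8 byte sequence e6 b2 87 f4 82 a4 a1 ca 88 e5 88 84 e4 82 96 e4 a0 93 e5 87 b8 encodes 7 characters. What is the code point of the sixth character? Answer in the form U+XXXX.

U+4813

Offset 0: leading byte 0xE6 = 11100110 → 3-byte char #1 = E6 B2 87.
Offset 3: leading byte 0xF4 = 11110100 → 4-byte char #2 = F4 82 A4 A1.
Offset 7: leading byte 0xCA = 11001010 → 2-byte char #3 = CA 88.
Offset 9: leading byte 0xE5 = 11100101 → 3-byte char #4 = E5 88 84.
Offset 12: leading byte 0xE4 = 11100100 → 3-byte char #5 = E4 82 96.
Offset 15: leading byte 0xE4 = 11100100 → 3-byte char #6 = E4 A0 93.
Leading byte 0xE4 = 11100100 matches 1110xxxx → 3-byte sequence.
Byte 1: 0xE4 = 11100100, payload 0100 (4 bits).
Byte 2: 0xA0 = 10100000 (10xxxxxx ✓), payload 100000.
Byte 3: 0x93 = 10010011 (10xxxxxx ✓), payload 010011.
Concatenate: 0100100000010011 = 0x4813 (16 bits → U+4813).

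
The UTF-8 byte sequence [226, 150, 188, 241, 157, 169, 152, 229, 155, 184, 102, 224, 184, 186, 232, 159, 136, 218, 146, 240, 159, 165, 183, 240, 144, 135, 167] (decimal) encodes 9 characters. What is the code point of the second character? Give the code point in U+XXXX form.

U+5DA58

Offset 0: leading byte 0xE2 = 11100010 → 3-byte char #1 = E2 96 BC.
Offset 3: leading byte 0xF1 = 11110001 → 4-byte char #2 = F1 9D A9 98.
Leading byte 0xF1 = 11110001 matches 11110xxx → 4-byte sequence.
Byte 1: 0xF1 = 11110001, payload 001 (3 bits).
Byte 2: 0x9D = 10011101 (10xxxxxx ✓), payload 011101.
Byte 3: 0xA9 = 10101001 (10xxxxxx ✓), payload 101001.
Byte 4: 0x98 = 10011000 (10xxxxxx ✓), payload 011000.
Concatenate: 001011101101001011000 = 0x5DA58 (21 bits → U+5DA58).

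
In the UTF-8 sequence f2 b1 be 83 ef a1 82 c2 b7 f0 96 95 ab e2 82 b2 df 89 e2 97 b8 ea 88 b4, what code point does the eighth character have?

U+A234

Offset 0: leading byte 0xF2 = 11110010 → 4-byte char #1 = F2 B1 BE 83.
Offset 4: leading byte 0xEF = 11101111 → 3-byte char #2 = EF A1 82.
Offset 7: leading byte 0xC2 = 11000010 → 2-byte char #3 = C2 B7.
Offset 9: leading byte 0xF0 = 11110000 → 4-byte char #4 = F0 96 95 AB.
Offset 13: leading byte 0xE2 = 11100010 → 3-byte char #5 = E2 82 B2.
Offset 16: leading byte 0xDF = 11011111 → 2-byte char #6 = DF 89.
Offset 18: leading byte 0xE2 = 11100010 → 3-byte char #7 = E2 97 B8.
Offset 21: leading byte 0xEA = 11101010 → 3-byte char #8 = EA 88 B4.
Leading byte 0xEA = 11101010 matches 1110xxxx → 3-byte sequence.
Byte 1: 0xEA = 11101010, payload 1010 (4 bits).
Byte 2: 0x88 = 10001000 (10xxxxxx ✓), payload 001000.
Byte 3: 0xB4 = 10110100 (10xxxxxx ✓), payload 110100.
Concatenate: 1010001000110100 = 0xA234 (16 bits → U+A234).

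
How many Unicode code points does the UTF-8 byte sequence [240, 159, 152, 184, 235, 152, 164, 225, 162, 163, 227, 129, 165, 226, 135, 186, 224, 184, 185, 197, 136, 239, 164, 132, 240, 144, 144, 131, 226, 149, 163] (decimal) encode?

10

Byte at offset 0: 0xF0 = 11110000 → 4-byte char (#1). Advance 4.
Byte at offset 4: 0xEB = 11101011 → 3-byte char (#2). Advance 3.
Byte at offset 7: 0xE1 = 11100001 → 3-byte char (#3). Advance 3.
Byte at offset 10: 0xE3 = 11100011 → 3-byte char (#4). Advance 3.
Byte at offset 13: 0xE2 = 11100010 → 3-byte char (#5). Advance 3.
Byte at offset 16: 0xE0 = 11100000 → 3-byte char (#6). Advance 3.
Byte at offset 19: 0xC5 = 11000101 → 2-byte char (#7). Advance 2.
Byte at offset 21: 0xEF = 11101111 → 3-byte char (#8). Advance 3.
Byte at offset 24: 0xF0 = 11110000 → 4-byte char (#9). Advance 4.
Byte at offset 28: 0xE2 = 11100010 → 3-byte char (#10). Advance 3.
Reached end at offset 31 after 10 code points.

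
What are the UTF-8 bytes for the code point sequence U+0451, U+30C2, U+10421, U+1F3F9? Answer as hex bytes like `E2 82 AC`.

D1 91 E3 83 82 F0 90 90 A1 F0 9F 8F B9

U+0451: 2-byte form → D1 91.
U+30C2: 3-byte form → E3 83 82.
U+10421: 4-byte form → F0 90 90 A1.
U+1F3F9: 4-byte form → F0 9F 8F B9.
Concatenated (13 bytes): D1 91 E3 83 82 F0 90 90 A1 F0 9F 8F B9.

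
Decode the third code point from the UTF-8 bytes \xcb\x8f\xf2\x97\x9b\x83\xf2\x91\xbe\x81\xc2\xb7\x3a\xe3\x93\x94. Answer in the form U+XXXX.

U+91F81

Offset 0: leading byte 0xCB = 11001011 → 2-byte char #1 = CB 8F.
Offset 2: leading byte 0xF2 = 11110010 → 4-byte char #2 = F2 97 9B 83.
Offset 6: leading byte 0xF2 = 11110010 → 4-byte char #3 = F2 91 BE 81.
Leading byte 0xF2 = 11110010 matches 11110xxx → 4-byte sequence.
Byte 1: 0xF2 = 11110010, payload 010 (3 bits).
Byte 2: 0x91 = 10010001 (10xxxxxx ✓), payload 010001.
Byte 3: 0xBE = 10111110 (10xxxxxx ✓), payload 111110.
Byte 4: 0x81 = 10000001 (10xxxxxx ✓), payload 000001.
Concatenate: 010010001111110000001 = 0x91F81 (21 bits → U+91F81).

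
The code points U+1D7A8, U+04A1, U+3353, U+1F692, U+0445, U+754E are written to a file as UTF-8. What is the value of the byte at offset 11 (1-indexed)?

0x9F

1-indexed offset 11 is 0-indexed offset 10.
U+1D7A8 → 4-byte form F0 9D 9E A8 at offsets 0–3.
U+04A1 → 2-byte form D2 A1 at offsets 4–5.
U+3353 → 3-byte form E3 8D 93 at offsets 6–8.
U+1F692 → 4-byte form F0 9F 9A 92 at offsets 9–12.
Offset 10 falls in char 4's range; it's byte 2 of F0 9F 9A 92 = 0x9F.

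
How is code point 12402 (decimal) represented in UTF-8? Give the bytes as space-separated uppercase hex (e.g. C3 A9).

U+3072 = 0x3072 = 12402 decimal. In range U+0800–U+FFFF → 3-byte form: 1110xxxx 10xxxxxx 10xxxxxx.
Binary (16 bits): 0011000001110010.
Split 4+6+6: 0011 | 000001 | 110010.
Byte 1: 11100011 = 0xE3.
Byte 2: 10000001 = 0x81.
Byte 3: 10110010 = 0xB2.

E3 81 B2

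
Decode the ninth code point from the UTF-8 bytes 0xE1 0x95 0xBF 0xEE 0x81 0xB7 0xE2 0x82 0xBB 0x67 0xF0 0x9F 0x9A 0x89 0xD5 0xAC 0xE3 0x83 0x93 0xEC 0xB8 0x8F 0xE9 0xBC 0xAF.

Offset 0: leading byte 0xE1 = 11100001 → 3-byte char #1 = E1 95 BF.
Offset 3: leading byte 0xEE = 11101110 → 3-byte char #2 = EE 81 B7.
Offset 6: leading byte 0xE2 = 11100010 → 3-byte char #3 = E2 82 BB.
Offset 9: leading byte 0x67 = 01100111 → 1-byte char #4 = 67.
Offset 10: leading byte 0xF0 = 11110000 → 4-byte char #5 = F0 9F 9A 89.
Offset 14: leading byte 0xD5 = 11010101 → 2-byte char #6 = D5 AC.
Offset 16: leading byte 0xE3 = 11100011 → 3-byte char #7 = E3 83 93.
Offset 19: leading byte 0xEC = 11101100 → 3-byte char #8 = EC B8 8F.
Offset 22: leading byte 0xE9 = 11101001 → 3-byte char #9 = E9 BC AF.
Leading byte 0xE9 = 11101001 matches 1110xxxx → 3-byte sequence.
Byte 1: 0xE9 = 11101001, payload 1001 (4 bits).
Byte 2: 0xBC = 10111100 (10xxxxxx ✓), payload 111100.
Byte 3: 0xAF = 10101111 (10xxxxxx ✓), payload 101111.
Concatenate: 1001111100101111 = 0x9F2F (16 bits → U+9F2F).

U+9F2F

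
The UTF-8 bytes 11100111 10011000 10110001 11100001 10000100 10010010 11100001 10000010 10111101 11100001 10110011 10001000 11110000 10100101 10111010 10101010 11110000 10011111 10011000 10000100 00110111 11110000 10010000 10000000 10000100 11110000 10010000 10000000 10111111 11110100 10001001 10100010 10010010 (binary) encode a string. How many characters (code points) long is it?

Byte at offset 0: 0xE7 = 11100111 → 3-byte char (#1). Advance 3.
Byte at offset 3: 0xE1 = 11100001 → 3-byte char (#2). Advance 3.
Byte at offset 6: 0xE1 = 11100001 → 3-byte char (#3). Advance 3.
Byte at offset 9: 0xE1 = 11100001 → 3-byte char (#4). Advance 3.
Byte at offset 12: 0xF0 = 11110000 → 4-byte char (#5). Advance 4.
Byte at offset 16: 0xF0 = 11110000 → 4-byte char (#6). Advance 4.
Byte at offset 20: 0x37 = 00110111 → 1-byte char (#7). Advance 1.
Byte at offset 21: 0xF0 = 11110000 → 4-byte char (#8). Advance 4.
Byte at offset 25: 0xF0 = 11110000 → 4-byte char (#9). Advance 4.
Byte at offset 29: 0xF4 = 11110100 → 4-byte char (#10). Advance 4.
Reached end at offset 33 after 10 code points.

10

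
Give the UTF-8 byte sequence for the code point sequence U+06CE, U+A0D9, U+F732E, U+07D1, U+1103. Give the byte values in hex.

DB 8E EA 83 99 F3 B7 8C AE DF 91 E1 84 83

U+06CE: 2-byte form → DB 8E.
U+A0D9: 3-byte form → EA 83 99.
U+F732E: 4-byte form → F3 B7 8C AE.
U+07D1: 2-byte form → DF 91.
U+1103: 3-byte form → E1 84 83.
Concatenated (14 bytes): DB 8E EA 83 99 F3 B7 8C AE DF 91 E1 84 83.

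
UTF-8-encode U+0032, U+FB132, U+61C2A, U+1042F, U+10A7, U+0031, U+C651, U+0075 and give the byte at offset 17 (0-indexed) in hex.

0xEC

U+0032 → 1-byte form 32 at offsets 0–0.
U+FB132 → 4-byte form F3 BB 84 B2 at offsets 1–4.
U+61C2A → 4-byte form F1 A1 B0 AA at offsets 5–8.
U+1042F → 4-byte form F0 90 90 AF at offsets 9–12.
U+10A7 → 3-byte form E1 82 A7 at offsets 13–15.
U+0031 → 1-byte form 31 at offsets 16–16.
U+C651 → 3-byte form EC 99 91 at offsets 17–19.
Offset 17 falls in char 7's range; it's byte 1 of EC 99 91 = 0xEC.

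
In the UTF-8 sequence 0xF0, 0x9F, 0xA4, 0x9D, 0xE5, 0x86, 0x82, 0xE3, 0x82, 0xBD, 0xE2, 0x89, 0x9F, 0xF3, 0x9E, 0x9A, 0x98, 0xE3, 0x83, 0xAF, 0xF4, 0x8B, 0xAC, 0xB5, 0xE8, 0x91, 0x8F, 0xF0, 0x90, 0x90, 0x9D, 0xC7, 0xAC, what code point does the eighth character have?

U+844F

Offset 0: leading byte 0xF0 = 11110000 → 4-byte char #1 = F0 9F A4 9D.
Offset 4: leading byte 0xE5 = 11100101 → 3-byte char #2 = E5 86 82.
Offset 7: leading byte 0xE3 = 11100011 → 3-byte char #3 = E3 82 BD.
Offset 10: leading byte 0xE2 = 11100010 → 3-byte char #4 = E2 89 9F.
Offset 13: leading byte 0xF3 = 11110011 → 4-byte char #5 = F3 9E 9A 98.
Offset 17: leading byte 0xE3 = 11100011 → 3-byte char #6 = E3 83 AF.
Offset 20: leading byte 0xF4 = 11110100 → 4-byte char #7 = F4 8B AC B5.
Offset 24: leading byte 0xE8 = 11101000 → 3-byte char #8 = E8 91 8F.
Leading byte 0xE8 = 11101000 matches 1110xxxx → 3-byte sequence.
Byte 1: 0xE8 = 11101000, payload 1000 (4 bits).
Byte 2: 0x91 = 10010001 (10xxxxxx ✓), payload 010001.
Byte 3: 0x8F = 10001111 (10xxxxxx ✓), payload 001111.
Concatenate: 1000010001001111 = 0x844F (16 bits → U+844F).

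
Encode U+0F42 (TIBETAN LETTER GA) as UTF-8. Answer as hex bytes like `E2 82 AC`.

E0 BD 82

U+0F42 = 0xF42 = 3906 decimal. In range U+0800–U+FFFF → 3-byte form: 1110xxxx 10xxxxxx 10xxxxxx.
Binary (16 bits): 0000111101000010.
Split 4+6+6: 0000 | 111101 | 000010.
Byte 1: 11100000 = 0xE0.
Byte 2: 10111101 = 0xBD.
Byte 3: 10000010 = 0x82.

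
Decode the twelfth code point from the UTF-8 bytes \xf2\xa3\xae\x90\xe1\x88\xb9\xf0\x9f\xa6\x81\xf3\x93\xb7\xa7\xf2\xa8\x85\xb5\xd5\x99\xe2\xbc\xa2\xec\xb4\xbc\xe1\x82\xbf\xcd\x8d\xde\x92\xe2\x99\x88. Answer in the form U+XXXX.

U+2648

Offset 0: leading byte 0xF2 = 11110010 → 4-byte char #1 = F2 A3 AE 90.
Offset 4: leading byte 0xE1 = 11100001 → 3-byte char #2 = E1 88 B9.
Offset 7: leading byte 0xF0 = 11110000 → 4-byte char #3 = F0 9F A6 81.
Offset 11: leading byte 0xF3 = 11110011 → 4-byte char #4 = F3 93 B7 A7.
Offset 15: leading byte 0xF2 = 11110010 → 4-byte char #5 = F2 A8 85 B5.
Offset 19: leading byte 0xD5 = 11010101 → 2-byte char #6 = D5 99.
Offset 21: leading byte 0xE2 = 11100010 → 3-byte char #7 = E2 BC A2.
Offset 24: leading byte 0xEC = 11101100 → 3-byte char #8 = EC B4 BC.
Offset 27: leading byte 0xE1 = 11100001 → 3-byte char #9 = E1 82 BF.
Offset 30: leading byte 0xCD = 11001101 → 2-byte char #10 = CD 8D.
Offset 32: leading byte 0xDE = 11011110 → 2-byte char #11 = DE 92.
Offset 34: leading byte 0xE2 = 11100010 → 3-byte char #12 = E2 99 88.
Leading byte 0xE2 = 11100010 matches 1110xxxx → 3-byte sequence.
Byte 1: 0xE2 = 11100010, payload 0010 (4 bits).
Byte 2: 0x99 = 10011001 (10xxxxxx ✓), payload 011001.
Byte 3: 0x88 = 10001000 (10xxxxxx ✓), payload 001000.
Concatenate: 0010011001001000 = 0x2648 (16 bits → U+2648).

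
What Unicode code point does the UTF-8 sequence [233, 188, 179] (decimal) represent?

Leading byte 0xE9 = 11101001 matches 1110xxxx → 3-byte sequence.
Byte 1: 0xE9 = 11101001, payload 1001 (4 bits).
Byte 2: 0xBC = 10111100 (10xxxxxx ✓), payload 111100.
Byte 3: 0xB3 = 10110011 (10xxxxxx ✓), payload 110011.
Concatenate: 1001111100110011 = 0x9F33 (16 bits → U+9F33).

U+9F33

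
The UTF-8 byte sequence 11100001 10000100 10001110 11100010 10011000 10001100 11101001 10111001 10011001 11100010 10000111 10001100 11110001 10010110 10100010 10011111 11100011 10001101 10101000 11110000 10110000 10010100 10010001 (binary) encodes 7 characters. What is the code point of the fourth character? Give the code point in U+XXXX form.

U+21CC

Offset 0: leading byte 0xE1 = 11100001 → 3-byte char #1 = E1 84 8E.
Offset 3: leading byte 0xE2 = 11100010 → 3-byte char #2 = E2 98 8C.
Offset 6: leading byte 0xE9 = 11101001 → 3-byte char #3 = E9 B9 99.
Offset 9: leading byte 0xE2 = 11100010 → 3-byte char #4 = E2 87 8C.
Leading byte 0xE2 = 11100010 matches 1110xxxx → 3-byte sequence.
Byte 1: 0xE2 = 11100010, payload 0010 (4 bits).
Byte 2: 0x87 = 10000111 (10xxxxxx ✓), payload 000111.
Byte 3: 0x8C = 10001100 (10xxxxxx ✓), payload 001100.
Concatenate: 0010000111001100 = 0x21CC (16 bits → U+21CC).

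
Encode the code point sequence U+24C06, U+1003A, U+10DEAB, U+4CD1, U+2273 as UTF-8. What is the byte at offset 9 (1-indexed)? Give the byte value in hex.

0xF4

1-indexed offset 9 is 0-indexed offset 8.
U+24C06 → 4-byte form F0 A4 B0 86 at offsets 0–3.
U+1003A → 4-byte form F0 90 80 BA at offsets 4–7.
U+10DEAB → 4-byte form F4 8D BA AB at offsets 8–11.
Offset 8 falls in char 3's range; it's byte 1 of F4 8D BA AB = 0xF4.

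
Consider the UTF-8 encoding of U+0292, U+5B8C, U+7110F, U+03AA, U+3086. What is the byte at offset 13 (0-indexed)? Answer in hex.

0x86

U+0292 → 2-byte form CA 92 at offsets 0–1.
U+5B8C → 3-byte form E5 AE 8C at offsets 2–4.
U+7110F → 4-byte form F1 B1 84 8F at offsets 5–8.
U+03AA → 2-byte form CE AA at offsets 9–10.
U+3086 → 3-byte form E3 82 86 at offsets 11–13.
Offset 13 falls in char 5's range; it's byte 3 of E3 82 86 = 0x86.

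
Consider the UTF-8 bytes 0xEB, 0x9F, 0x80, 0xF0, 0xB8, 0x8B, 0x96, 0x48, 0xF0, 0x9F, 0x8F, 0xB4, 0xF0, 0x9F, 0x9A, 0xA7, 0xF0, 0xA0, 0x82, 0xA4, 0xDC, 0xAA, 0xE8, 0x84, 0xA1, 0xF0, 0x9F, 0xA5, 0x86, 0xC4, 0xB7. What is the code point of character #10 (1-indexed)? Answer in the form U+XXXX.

U+0137

Offset 0: leading byte 0xEB = 11101011 → 3-byte char #1 = EB 9F 80.
Offset 3: leading byte 0xF0 = 11110000 → 4-byte char #2 = F0 B8 8B 96.
Offset 7: leading byte 0x48 = 01001000 → 1-byte char #3 = 48.
Offset 8: leading byte 0xF0 = 11110000 → 4-byte char #4 = F0 9F 8F B4.
Offset 12: leading byte 0xF0 = 11110000 → 4-byte char #5 = F0 9F 9A A7.
Offset 16: leading byte 0xF0 = 11110000 → 4-byte char #6 = F0 A0 82 A4.
Offset 20: leading byte 0xDC = 11011100 → 2-byte char #7 = DC AA.
Offset 22: leading byte 0xE8 = 11101000 → 3-byte char #8 = E8 84 A1.
Offset 25: leading byte 0xF0 = 11110000 → 4-byte char #9 = F0 9F A5 86.
Offset 29: leading byte 0xC4 = 11000100 → 2-byte char #10 = C4 B7.
Leading byte 0xC4 = 11000100 matches 110xxxxx → 2-byte sequence.
Byte 1: 0xC4 = 11000100, payload 00100 (5 bits).
Byte 2: 0xB7 = 10110111 (10xxxxxx ✓), payload 110111.
Concatenate: 00100110111 = 0x137 (11 bits → U+0137).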